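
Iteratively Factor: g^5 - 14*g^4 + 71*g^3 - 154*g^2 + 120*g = (g - 2)*(g^4 - 12*g^3 + 47*g^2 - 60*g) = (g - 5)*(g - 2)*(g^3 - 7*g^2 + 12*g) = g*(g - 5)*(g - 2)*(g^2 - 7*g + 12) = g*(g - 5)*(g - 4)*(g - 2)*(g - 3)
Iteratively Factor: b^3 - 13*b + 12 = (b + 4)*(b^2 - 4*b + 3) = (b - 1)*(b + 4)*(b - 3)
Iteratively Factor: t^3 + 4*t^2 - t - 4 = (t + 1)*(t^2 + 3*t - 4) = (t - 1)*(t + 1)*(t + 4)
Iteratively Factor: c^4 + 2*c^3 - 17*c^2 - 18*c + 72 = (c + 4)*(c^3 - 2*c^2 - 9*c + 18) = (c + 3)*(c + 4)*(c^2 - 5*c + 6) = (c - 2)*(c + 3)*(c + 4)*(c - 3)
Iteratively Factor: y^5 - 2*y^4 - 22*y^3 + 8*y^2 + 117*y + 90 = (y - 3)*(y^4 + y^3 - 19*y^2 - 49*y - 30) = (y - 5)*(y - 3)*(y^3 + 6*y^2 + 11*y + 6) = (y - 5)*(y - 3)*(y + 1)*(y^2 + 5*y + 6) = (y - 5)*(y - 3)*(y + 1)*(y + 2)*(y + 3)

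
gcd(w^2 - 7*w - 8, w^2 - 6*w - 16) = w - 8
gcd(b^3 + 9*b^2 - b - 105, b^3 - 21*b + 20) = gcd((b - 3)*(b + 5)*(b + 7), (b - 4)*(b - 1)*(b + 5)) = b + 5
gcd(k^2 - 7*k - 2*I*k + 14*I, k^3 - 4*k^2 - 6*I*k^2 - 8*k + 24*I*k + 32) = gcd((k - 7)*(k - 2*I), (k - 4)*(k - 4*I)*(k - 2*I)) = k - 2*I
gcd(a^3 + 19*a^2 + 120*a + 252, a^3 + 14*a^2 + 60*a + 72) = a^2 + 12*a + 36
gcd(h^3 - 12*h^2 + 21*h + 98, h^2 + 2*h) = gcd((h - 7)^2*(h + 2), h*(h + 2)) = h + 2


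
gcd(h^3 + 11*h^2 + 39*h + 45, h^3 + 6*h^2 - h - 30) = h^2 + 8*h + 15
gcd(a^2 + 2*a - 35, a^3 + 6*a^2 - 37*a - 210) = a + 7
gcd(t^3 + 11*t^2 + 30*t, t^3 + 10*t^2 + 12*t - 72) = t + 6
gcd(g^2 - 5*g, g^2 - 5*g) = g^2 - 5*g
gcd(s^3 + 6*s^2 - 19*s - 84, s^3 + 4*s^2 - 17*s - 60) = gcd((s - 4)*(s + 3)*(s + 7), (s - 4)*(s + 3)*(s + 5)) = s^2 - s - 12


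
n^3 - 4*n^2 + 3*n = n*(n - 3)*(n - 1)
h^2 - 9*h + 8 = (h - 8)*(h - 1)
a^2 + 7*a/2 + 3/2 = (a + 1/2)*(a + 3)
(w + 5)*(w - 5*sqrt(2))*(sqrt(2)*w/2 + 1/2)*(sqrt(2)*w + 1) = w^4 - 4*sqrt(2)*w^3 + 5*w^3 - 20*sqrt(2)*w^2 - 19*w^2/2 - 95*w/2 - 5*sqrt(2)*w/2 - 25*sqrt(2)/2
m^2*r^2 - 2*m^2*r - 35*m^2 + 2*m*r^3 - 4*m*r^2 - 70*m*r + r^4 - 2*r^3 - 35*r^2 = (m + r)^2*(r - 7)*(r + 5)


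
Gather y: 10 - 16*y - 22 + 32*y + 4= 16*y - 8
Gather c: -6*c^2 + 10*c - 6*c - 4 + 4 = -6*c^2 + 4*c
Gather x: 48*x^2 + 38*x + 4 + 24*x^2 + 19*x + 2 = 72*x^2 + 57*x + 6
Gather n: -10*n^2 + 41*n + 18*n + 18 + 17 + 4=-10*n^2 + 59*n + 39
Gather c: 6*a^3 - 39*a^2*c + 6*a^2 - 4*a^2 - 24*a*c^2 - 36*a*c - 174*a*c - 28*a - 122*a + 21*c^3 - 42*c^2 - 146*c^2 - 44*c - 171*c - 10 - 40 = 6*a^3 + 2*a^2 - 150*a + 21*c^3 + c^2*(-24*a - 188) + c*(-39*a^2 - 210*a - 215) - 50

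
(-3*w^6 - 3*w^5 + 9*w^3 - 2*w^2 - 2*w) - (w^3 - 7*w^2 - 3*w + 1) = -3*w^6 - 3*w^5 + 8*w^3 + 5*w^2 + w - 1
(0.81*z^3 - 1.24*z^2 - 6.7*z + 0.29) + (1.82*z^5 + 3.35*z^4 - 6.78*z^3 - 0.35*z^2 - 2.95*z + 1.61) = 1.82*z^5 + 3.35*z^4 - 5.97*z^3 - 1.59*z^2 - 9.65*z + 1.9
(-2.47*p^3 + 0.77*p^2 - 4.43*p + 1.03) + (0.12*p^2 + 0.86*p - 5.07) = -2.47*p^3 + 0.89*p^2 - 3.57*p - 4.04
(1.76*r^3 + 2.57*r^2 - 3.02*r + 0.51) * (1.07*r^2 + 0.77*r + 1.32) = 1.8832*r^5 + 4.1051*r^4 + 1.0707*r^3 + 1.6127*r^2 - 3.5937*r + 0.6732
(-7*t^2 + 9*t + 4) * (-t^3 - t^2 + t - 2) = 7*t^5 - 2*t^4 - 20*t^3 + 19*t^2 - 14*t - 8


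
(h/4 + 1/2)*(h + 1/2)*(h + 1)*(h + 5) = h^4/4 + 17*h^3/8 + 21*h^2/4 + 37*h/8 + 5/4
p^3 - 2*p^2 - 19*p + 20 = (p - 5)*(p - 1)*(p + 4)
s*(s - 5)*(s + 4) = s^3 - s^2 - 20*s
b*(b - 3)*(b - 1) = b^3 - 4*b^2 + 3*b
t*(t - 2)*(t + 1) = t^3 - t^2 - 2*t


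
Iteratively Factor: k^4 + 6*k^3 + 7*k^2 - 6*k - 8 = (k + 4)*(k^3 + 2*k^2 - k - 2) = (k + 2)*(k + 4)*(k^2 - 1) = (k + 1)*(k + 2)*(k + 4)*(k - 1)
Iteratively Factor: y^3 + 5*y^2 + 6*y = (y + 2)*(y^2 + 3*y) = y*(y + 2)*(y + 3)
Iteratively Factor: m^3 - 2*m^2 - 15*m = (m)*(m^2 - 2*m - 15) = m*(m + 3)*(m - 5)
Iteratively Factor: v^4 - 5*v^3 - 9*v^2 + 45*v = (v - 3)*(v^3 - 2*v^2 - 15*v) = v*(v - 3)*(v^2 - 2*v - 15) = v*(v - 3)*(v + 3)*(v - 5)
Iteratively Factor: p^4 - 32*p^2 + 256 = (p - 4)*(p^3 + 4*p^2 - 16*p - 64) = (p - 4)*(p + 4)*(p^2 - 16) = (p - 4)^2*(p + 4)*(p + 4)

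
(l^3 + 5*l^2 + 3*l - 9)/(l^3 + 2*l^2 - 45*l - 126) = (l^2 + 2*l - 3)/(l^2 - l - 42)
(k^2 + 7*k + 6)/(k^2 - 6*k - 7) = (k + 6)/(k - 7)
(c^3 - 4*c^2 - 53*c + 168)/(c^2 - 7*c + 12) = (c^2 - c - 56)/(c - 4)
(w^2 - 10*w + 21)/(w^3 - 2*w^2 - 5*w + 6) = (w - 7)/(w^2 + w - 2)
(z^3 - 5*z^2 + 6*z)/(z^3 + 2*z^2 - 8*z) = (z - 3)/(z + 4)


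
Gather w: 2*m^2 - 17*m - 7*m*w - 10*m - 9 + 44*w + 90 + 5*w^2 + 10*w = 2*m^2 - 27*m + 5*w^2 + w*(54 - 7*m) + 81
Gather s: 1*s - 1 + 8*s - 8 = 9*s - 9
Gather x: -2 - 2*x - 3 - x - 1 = -3*x - 6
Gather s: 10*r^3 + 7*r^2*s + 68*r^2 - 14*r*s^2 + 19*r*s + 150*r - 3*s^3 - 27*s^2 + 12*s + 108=10*r^3 + 68*r^2 + 150*r - 3*s^3 + s^2*(-14*r - 27) + s*(7*r^2 + 19*r + 12) + 108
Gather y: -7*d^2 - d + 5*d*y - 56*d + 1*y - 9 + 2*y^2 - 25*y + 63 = -7*d^2 - 57*d + 2*y^2 + y*(5*d - 24) + 54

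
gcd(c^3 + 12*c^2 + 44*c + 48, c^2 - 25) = 1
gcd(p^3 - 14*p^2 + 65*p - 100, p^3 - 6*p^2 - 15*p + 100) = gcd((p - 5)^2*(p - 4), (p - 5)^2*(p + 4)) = p^2 - 10*p + 25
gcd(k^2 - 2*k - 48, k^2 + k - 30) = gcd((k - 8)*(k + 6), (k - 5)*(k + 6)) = k + 6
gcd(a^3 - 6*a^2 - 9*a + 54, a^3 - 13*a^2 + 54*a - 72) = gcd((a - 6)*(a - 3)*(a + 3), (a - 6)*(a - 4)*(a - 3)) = a^2 - 9*a + 18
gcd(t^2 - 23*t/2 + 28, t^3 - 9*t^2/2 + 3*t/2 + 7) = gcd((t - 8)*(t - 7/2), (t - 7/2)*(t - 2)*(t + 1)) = t - 7/2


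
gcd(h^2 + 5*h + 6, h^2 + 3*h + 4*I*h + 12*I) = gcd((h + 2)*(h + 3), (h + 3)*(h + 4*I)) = h + 3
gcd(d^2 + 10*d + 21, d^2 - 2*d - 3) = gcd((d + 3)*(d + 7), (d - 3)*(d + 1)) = 1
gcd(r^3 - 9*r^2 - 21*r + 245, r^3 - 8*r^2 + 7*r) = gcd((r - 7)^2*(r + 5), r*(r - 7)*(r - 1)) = r - 7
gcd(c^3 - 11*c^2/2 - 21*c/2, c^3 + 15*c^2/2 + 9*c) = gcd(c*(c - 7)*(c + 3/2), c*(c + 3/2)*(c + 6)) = c^2 + 3*c/2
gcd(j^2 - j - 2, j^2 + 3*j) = 1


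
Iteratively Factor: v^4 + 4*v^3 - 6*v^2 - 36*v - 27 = (v + 3)*(v^3 + v^2 - 9*v - 9) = (v + 3)^2*(v^2 - 2*v - 3) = (v + 1)*(v + 3)^2*(v - 3)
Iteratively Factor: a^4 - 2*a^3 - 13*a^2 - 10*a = (a + 1)*(a^3 - 3*a^2 - 10*a) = a*(a + 1)*(a^2 - 3*a - 10) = a*(a + 1)*(a + 2)*(a - 5)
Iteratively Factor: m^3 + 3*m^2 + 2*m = (m + 2)*(m^2 + m) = (m + 1)*(m + 2)*(m)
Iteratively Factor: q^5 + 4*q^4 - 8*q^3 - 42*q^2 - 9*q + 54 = (q + 2)*(q^4 + 2*q^3 - 12*q^2 - 18*q + 27) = (q - 3)*(q + 2)*(q^3 + 5*q^2 + 3*q - 9) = (q - 3)*(q + 2)*(q + 3)*(q^2 + 2*q - 3) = (q - 3)*(q - 1)*(q + 2)*(q + 3)*(q + 3)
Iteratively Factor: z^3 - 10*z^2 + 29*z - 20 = (z - 5)*(z^2 - 5*z + 4) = (z - 5)*(z - 4)*(z - 1)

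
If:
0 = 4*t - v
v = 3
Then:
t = 3/4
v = 3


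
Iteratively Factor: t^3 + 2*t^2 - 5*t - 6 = (t + 1)*(t^2 + t - 6) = (t - 2)*(t + 1)*(t + 3)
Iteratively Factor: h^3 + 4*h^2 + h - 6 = (h + 2)*(h^2 + 2*h - 3) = (h - 1)*(h + 2)*(h + 3)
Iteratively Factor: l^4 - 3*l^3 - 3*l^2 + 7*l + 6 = (l - 3)*(l^3 - 3*l - 2) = (l - 3)*(l + 1)*(l^2 - l - 2) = (l - 3)*(l + 1)^2*(l - 2)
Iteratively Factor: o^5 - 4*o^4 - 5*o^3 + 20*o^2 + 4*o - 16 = (o + 2)*(o^4 - 6*o^3 + 7*o^2 + 6*o - 8) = (o + 1)*(o + 2)*(o^3 - 7*o^2 + 14*o - 8) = (o - 1)*(o + 1)*(o + 2)*(o^2 - 6*o + 8) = (o - 4)*(o - 1)*(o + 1)*(o + 2)*(o - 2)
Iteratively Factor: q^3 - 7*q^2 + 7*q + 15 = (q - 3)*(q^2 - 4*q - 5) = (q - 5)*(q - 3)*(q + 1)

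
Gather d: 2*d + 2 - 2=2*d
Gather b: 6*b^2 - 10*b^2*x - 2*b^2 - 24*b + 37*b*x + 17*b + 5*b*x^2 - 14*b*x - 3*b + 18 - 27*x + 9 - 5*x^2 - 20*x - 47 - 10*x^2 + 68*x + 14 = b^2*(4 - 10*x) + b*(5*x^2 + 23*x - 10) - 15*x^2 + 21*x - 6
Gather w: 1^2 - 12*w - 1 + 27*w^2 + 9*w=27*w^2 - 3*w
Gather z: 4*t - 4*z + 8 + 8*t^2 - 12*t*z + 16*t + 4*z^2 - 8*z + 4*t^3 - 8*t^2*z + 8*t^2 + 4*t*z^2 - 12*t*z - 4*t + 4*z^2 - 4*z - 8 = 4*t^3 + 16*t^2 + 16*t + z^2*(4*t + 8) + z*(-8*t^2 - 24*t - 16)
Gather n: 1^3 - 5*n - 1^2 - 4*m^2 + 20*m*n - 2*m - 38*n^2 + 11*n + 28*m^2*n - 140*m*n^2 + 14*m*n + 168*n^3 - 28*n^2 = -4*m^2 - 2*m + 168*n^3 + n^2*(-140*m - 66) + n*(28*m^2 + 34*m + 6)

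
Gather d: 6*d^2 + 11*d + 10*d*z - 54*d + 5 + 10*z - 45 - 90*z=6*d^2 + d*(10*z - 43) - 80*z - 40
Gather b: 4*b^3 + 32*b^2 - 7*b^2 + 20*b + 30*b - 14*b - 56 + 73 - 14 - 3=4*b^3 + 25*b^2 + 36*b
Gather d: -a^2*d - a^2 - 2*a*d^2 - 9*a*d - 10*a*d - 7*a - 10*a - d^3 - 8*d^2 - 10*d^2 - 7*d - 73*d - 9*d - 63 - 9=-a^2 - 17*a - d^3 + d^2*(-2*a - 18) + d*(-a^2 - 19*a - 89) - 72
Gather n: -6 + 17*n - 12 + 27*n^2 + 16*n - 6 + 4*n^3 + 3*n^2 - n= 4*n^3 + 30*n^2 + 32*n - 24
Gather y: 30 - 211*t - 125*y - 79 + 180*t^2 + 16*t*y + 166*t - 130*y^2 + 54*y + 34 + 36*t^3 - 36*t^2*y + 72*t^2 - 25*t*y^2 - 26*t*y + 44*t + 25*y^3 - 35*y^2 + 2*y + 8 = 36*t^3 + 252*t^2 - t + 25*y^3 + y^2*(-25*t - 165) + y*(-36*t^2 - 10*t - 69) - 7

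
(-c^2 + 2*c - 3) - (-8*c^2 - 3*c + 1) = 7*c^2 + 5*c - 4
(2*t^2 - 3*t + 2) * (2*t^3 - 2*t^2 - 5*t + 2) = 4*t^5 - 10*t^4 + 15*t^2 - 16*t + 4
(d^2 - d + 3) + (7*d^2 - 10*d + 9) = 8*d^2 - 11*d + 12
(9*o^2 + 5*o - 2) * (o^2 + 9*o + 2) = 9*o^4 + 86*o^3 + 61*o^2 - 8*o - 4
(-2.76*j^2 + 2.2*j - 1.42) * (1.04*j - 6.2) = -2.8704*j^3 + 19.4*j^2 - 15.1168*j + 8.804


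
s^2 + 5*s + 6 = (s + 2)*(s + 3)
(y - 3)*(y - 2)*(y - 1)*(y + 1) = y^4 - 5*y^3 + 5*y^2 + 5*y - 6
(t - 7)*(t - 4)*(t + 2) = t^3 - 9*t^2 + 6*t + 56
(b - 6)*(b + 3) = b^2 - 3*b - 18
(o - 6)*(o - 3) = o^2 - 9*o + 18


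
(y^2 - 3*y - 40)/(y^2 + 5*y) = (y - 8)/y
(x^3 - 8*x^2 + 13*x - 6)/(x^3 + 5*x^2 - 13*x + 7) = (x - 6)/(x + 7)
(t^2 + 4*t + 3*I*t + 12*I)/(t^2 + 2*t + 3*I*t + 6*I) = (t + 4)/(t + 2)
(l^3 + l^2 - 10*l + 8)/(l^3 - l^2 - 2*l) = (l^2 + 3*l - 4)/(l*(l + 1))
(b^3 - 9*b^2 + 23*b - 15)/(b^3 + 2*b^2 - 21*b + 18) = (b - 5)/(b + 6)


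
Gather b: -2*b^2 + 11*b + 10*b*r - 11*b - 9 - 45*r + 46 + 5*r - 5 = -2*b^2 + 10*b*r - 40*r + 32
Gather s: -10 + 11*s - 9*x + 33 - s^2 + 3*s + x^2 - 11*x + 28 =-s^2 + 14*s + x^2 - 20*x + 51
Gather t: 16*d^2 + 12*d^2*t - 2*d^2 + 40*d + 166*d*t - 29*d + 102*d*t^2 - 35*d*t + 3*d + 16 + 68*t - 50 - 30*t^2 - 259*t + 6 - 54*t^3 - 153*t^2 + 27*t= 14*d^2 + 14*d - 54*t^3 + t^2*(102*d - 183) + t*(12*d^2 + 131*d - 164) - 28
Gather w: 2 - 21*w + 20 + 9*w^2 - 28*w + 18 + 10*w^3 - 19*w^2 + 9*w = 10*w^3 - 10*w^2 - 40*w + 40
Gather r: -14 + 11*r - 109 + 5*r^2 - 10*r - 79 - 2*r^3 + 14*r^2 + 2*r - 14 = -2*r^3 + 19*r^2 + 3*r - 216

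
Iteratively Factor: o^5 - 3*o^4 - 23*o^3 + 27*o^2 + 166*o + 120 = (o + 2)*(o^4 - 5*o^3 - 13*o^2 + 53*o + 60) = (o - 5)*(o + 2)*(o^3 - 13*o - 12) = (o - 5)*(o + 2)*(o + 3)*(o^2 - 3*o - 4) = (o - 5)*(o + 1)*(o + 2)*(o + 3)*(o - 4)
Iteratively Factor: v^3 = (v)*(v^2) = v^2*(v)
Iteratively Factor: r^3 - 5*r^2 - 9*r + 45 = (r - 3)*(r^2 - 2*r - 15) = (r - 5)*(r - 3)*(r + 3)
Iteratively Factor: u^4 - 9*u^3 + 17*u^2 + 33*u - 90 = (u - 3)*(u^3 - 6*u^2 - u + 30) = (u - 3)*(u + 2)*(u^2 - 8*u + 15) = (u - 5)*(u - 3)*(u + 2)*(u - 3)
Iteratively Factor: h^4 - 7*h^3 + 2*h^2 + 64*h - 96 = (h - 4)*(h^3 - 3*h^2 - 10*h + 24) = (h - 4)*(h - 2)*(h^2 - h - 12) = (h - 4)^2*(h - 2)*(h + 3)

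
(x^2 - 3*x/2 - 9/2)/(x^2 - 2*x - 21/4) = 2*(x - 3)/(2*x - 7)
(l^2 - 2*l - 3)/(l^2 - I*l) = (l^2 - 2*l - 3)/(l*(l - I))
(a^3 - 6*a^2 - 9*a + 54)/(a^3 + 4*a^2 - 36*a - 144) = (a^2 - 9)/(a^2 + 10*a + 24)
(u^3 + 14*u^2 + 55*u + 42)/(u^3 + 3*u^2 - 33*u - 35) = (u + 6)/(u - 5)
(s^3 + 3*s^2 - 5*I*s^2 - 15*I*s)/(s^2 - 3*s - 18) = s*(s - 5*I)/(s - 6)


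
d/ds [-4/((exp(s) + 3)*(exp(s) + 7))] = 8*(exp(s) + 5)*exp(s)/((exp(s) + 3)^2*(exp(s) + 7)^2)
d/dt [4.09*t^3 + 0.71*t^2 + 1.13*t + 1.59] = 12.27*t^2 + 1.42*t + 1.13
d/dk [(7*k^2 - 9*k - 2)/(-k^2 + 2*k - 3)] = (5*k^2 - 46*k + 31)/(k^4 - 4*k^3 + 10*k^2 - 12*k + 9)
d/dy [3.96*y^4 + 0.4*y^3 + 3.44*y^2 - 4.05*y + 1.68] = 15.84*y^3 + 1.2*y^2 + 6.88*y - 4.05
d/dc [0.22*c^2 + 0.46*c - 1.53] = 0.44*c + 0.46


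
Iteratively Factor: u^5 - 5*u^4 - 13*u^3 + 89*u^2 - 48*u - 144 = (u + 1)*(u^4 - 6*u^3 - 7*u^2 + 96*u - 144) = (u + 1)*(u + 4)*(u^3 - 10*u^2 + 33*u - 36) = (u - 3)*(u + 1)*(u + 4)*(u^2 - 7*u + 12) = (u - 3)^2*(u + 1)*(u + 4)*(u - 4)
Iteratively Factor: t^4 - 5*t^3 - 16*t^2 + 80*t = (t - 4)*(t^3 - t^2 - 20*t) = (t - 5)*(t - 4)*(t^2 + 4*t) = t*(t - 5)*(t - 4)*(t + 4)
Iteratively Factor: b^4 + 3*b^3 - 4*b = (b)*(b^3 + 3*b^2 - 4) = b*(b + 2)*(b^2 + b - 2) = b*(b + 2)^2*(b - 1)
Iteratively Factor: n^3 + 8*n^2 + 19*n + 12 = (n + 1)*(n^2 + 7*n + 12) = (n + 1)*(n + 3)*(n + 4)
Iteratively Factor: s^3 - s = (s)*(s^2 - 1) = s*(s - 1)*(s + 1)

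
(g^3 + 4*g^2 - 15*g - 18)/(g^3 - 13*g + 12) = (g^2 + 7*g + 6)/(g^2 + 3*g - 4)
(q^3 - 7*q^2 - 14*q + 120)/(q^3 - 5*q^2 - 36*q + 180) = (q + 4)/(q + 6)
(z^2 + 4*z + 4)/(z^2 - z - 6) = (z + 2)/(z - 3)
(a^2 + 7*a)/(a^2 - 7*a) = (a + 7)/(a - 7)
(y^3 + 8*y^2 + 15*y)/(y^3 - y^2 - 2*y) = (y^2 + 8*y + 15)/(y^2 - y - 2)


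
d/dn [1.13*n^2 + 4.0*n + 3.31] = 2.26*n + 4.0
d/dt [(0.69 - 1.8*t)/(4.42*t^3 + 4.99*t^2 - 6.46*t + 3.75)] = (15.912*t^3 - 0.167399999999999*t^2 - 6.8862*t - 2.2926)/(19.5364*t^6 + 44.1116*t^5 - 32.2063*t^4 - 31.3208*t^3 + 79.1566*t^2 - 48.45*t + 14.0625)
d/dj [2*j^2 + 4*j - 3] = 4*j + 4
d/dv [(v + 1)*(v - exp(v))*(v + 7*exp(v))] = (1 - exp(v))*(v + 1)*(v + 7*exp(v)) + (v + 1)*(v - exp(v))*(7*exp(v) + 1) + (v - exp(v))*(v + 7*exp(v))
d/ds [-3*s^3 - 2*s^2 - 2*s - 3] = -9*s^2 - 4*s - 2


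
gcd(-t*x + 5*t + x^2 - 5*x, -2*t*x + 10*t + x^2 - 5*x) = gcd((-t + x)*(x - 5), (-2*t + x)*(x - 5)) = x - 5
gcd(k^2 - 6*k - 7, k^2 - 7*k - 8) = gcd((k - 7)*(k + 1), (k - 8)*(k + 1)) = k + 1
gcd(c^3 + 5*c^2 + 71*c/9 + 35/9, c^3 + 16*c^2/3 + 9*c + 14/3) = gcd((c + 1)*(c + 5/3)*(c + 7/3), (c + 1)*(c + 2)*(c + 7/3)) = c^2 + 10*c/3 + 7/3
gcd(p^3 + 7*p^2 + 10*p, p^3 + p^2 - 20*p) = p^2 + 5*p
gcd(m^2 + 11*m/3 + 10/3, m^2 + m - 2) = m + 2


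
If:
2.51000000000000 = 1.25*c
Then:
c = 2.01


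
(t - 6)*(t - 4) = t^2 - 10*t + 24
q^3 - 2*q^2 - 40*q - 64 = (q - 8)*(q + 2)*(q + 4)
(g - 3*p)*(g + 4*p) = g^2 + g*p - 12*p^2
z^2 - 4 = (z - 2)*(z + 2)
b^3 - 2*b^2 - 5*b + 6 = (b - 3)*(b - 1)*(b + 2)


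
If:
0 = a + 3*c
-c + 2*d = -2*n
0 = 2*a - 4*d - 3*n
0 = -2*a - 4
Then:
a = -2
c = 2/3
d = -5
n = 16/3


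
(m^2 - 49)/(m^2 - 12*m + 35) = (m + 7)/(m - 5)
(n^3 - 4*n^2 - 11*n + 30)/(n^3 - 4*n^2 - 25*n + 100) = (n^2 + n - 6)/(n^2 + n - 20)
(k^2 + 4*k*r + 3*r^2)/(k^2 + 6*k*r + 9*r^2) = (k + r)/(k + 3*r)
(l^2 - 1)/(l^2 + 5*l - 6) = (l + 1)/(l + 6)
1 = 1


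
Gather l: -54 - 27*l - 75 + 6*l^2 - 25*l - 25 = 6*l^2 - 52*l - 154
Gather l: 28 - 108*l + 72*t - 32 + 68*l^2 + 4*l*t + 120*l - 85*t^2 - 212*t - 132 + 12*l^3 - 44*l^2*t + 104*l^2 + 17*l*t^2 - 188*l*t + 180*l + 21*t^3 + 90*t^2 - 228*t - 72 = 12*l^3 + l^2*(172 - 44*t) + l*(17*t^2 - 184*t + 192) + 21*t^3 + 5*t^2 - 368*t - 208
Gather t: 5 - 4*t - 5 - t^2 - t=-t^2 - 5*t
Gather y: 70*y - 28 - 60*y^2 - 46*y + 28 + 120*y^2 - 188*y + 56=60*y^2 - 164*y + 56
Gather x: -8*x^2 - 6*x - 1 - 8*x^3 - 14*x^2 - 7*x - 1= -8*x^3 - 22*x^2 - 13*x - 2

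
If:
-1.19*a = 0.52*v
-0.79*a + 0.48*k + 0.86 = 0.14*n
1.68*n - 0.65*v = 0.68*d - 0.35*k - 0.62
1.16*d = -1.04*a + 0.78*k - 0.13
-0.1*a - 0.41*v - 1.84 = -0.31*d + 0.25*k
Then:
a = 3.54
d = -1.49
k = 2.68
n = -4.67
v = -8.11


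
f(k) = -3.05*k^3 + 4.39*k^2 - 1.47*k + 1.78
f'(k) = -9.15*k^2 + 8.78*k - 1.47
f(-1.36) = 19.57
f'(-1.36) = -30.33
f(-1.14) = 13.68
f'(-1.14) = -23.37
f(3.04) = -47.81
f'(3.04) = -59.34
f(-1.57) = 26.71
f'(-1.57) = -37.81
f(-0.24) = 2.43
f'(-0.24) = -4.10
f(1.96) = -7.20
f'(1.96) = -19.41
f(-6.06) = 850.67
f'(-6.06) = -390.70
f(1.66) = -2.51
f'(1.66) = -12.11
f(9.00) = -1879.31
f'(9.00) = -663.60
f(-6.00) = 827.44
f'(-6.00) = -383.55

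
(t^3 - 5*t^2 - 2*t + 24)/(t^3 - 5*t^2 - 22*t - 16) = (t^2 - 7*t + 12)/(t^2 - 7*t - 8)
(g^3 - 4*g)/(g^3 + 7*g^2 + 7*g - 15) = g*(g^2 - 4)/(g^3 + 7*g^2 + 7*g - 15)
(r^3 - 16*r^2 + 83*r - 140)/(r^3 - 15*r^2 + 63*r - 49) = (r^2 - 9*r + 20)/(r^2 - 8*r + 7)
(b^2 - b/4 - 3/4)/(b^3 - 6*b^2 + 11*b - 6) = (b + 3/4)/(b^2 - 5*b + 6)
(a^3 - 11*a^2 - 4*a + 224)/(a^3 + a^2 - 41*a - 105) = (a^2 - 4*a - 32)/(a^2 + 8*a + 15)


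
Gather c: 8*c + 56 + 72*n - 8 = 8*c + 72*n + 48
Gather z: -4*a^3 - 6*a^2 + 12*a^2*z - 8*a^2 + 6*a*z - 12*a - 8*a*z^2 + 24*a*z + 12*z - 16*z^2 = -4*a^3 - 14*a^2 - 12*a + z^2*(-8*a - 16) + z*(12*a^2 + 30*a + 12)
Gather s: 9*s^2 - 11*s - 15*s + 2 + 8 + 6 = 9*s^2 - 26*s + 16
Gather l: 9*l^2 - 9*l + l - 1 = 9*l^2 - 8*l - 1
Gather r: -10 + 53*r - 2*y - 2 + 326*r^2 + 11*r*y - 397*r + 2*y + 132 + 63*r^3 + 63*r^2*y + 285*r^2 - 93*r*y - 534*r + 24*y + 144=63*r^3 + r^2*(63*y + 611) + r*(-82*y - 878) + 24*y + 264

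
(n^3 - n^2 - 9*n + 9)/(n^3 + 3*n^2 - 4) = (n^2 - 9)/(n^2 + 4*n + 4)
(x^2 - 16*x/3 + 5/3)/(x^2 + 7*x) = (3*x^2 - 16*x + 5)/(3*x*(x + 7))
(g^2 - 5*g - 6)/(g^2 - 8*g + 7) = (g^2 - 5*g - 6)/(g^2 - 8*g + 7)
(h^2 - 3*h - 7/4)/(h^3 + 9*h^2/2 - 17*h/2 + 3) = (4*h^2 - 12*h - 7)/(2*(2*h^3 + 9*h^2 - 17*h + 6))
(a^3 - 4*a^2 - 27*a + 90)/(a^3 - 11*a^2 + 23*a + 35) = (a^3 - 4*a^2 - 27*a + 90)/(a^3 - 11*a^2 + 23*a + 35)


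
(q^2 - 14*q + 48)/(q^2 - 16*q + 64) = (q - 6)/(q - 8)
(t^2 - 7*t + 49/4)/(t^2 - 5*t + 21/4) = (2*t - 7)/(2*t - 3)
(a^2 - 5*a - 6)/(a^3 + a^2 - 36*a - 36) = 1/(a + 6)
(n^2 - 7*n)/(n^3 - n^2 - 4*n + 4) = n*(n - 7)/(n^3 - n^2 - 4*n + 4)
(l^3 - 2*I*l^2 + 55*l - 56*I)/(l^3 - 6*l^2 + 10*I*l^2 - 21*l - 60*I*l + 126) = (l^2 - 9*I*l - 8)/(l^2 + 3*l*(-2 + I) - 18*I)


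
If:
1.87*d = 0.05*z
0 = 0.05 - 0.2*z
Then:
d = 0.01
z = 0.25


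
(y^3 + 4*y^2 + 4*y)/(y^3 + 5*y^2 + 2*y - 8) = y*(y + 2)/(y^2 + 3*y - 4)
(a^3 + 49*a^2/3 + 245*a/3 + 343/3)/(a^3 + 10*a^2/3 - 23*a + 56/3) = (3*a^2 + 28*a + 49)/(3*a^2 - 11*a + 8)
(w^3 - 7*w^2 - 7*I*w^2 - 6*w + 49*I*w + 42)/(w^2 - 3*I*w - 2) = (w^2 - w*(7 + 6*I) + 42*I)/(w - 2*I)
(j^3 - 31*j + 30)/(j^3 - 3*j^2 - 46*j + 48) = (j - 5)/(j - 8)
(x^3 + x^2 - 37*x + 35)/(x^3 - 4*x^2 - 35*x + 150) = (x^2 + 6*x - 7)/(x^2 + x - 30)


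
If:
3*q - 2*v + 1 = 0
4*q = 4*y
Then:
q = y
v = 3*y/2 + 1/2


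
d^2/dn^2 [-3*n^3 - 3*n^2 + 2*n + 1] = -18*n - 6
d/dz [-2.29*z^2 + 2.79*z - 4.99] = 2.79 - 4.58*z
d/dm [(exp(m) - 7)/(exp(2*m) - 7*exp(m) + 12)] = (-(exp(m) - 7)*(2*exp(m) - 7) + exp(2*m) - 7*exp(m) + 12)*exp(m)/(exp(2*m) - 7*exp(m) + 12)^2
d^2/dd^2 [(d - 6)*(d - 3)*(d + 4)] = 6*d - 10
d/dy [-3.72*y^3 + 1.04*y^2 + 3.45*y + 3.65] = -11.16*y^2 + 2.08*y + 3.45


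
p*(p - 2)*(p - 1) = p^3 - 3*p^2 + 2*p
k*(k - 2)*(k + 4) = k^3 + 2*k^2 - 8*k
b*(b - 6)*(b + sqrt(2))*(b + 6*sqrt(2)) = b^4 - 6*b^3 + 7*sqrt(2)*b^3 - 42*sqrt(2)*b^2 + 12*b^2 - 72*b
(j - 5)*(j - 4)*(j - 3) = j^3 - 12*j^2 + 47*j - 60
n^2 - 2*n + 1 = (n - 1)^2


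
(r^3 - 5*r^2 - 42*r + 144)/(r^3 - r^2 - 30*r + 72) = (r - 8)/(r - 4)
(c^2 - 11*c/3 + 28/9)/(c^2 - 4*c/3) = (c - 7/3)/c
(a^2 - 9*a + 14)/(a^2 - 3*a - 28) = (a - 2)/(a + 4)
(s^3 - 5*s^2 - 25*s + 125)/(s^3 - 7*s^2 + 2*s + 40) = (s^2 - 25)/(s^2 - 2*s - 8)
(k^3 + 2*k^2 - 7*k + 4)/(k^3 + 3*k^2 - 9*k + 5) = (k + 4)/(k + 5)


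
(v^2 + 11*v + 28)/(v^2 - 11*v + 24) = (v^2 + 11*v + 28)/(v^2 - 11*v + 24)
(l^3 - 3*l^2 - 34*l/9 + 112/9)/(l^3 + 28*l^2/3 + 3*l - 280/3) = (3*l^2 - l - 14)/(3*(l^2 + 12*l + 35))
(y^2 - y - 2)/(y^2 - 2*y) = (y + 1)/y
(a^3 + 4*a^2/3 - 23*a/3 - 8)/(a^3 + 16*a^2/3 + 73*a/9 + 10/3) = 3*(3*a^2 - 5*a - 8)/(9*a^2 + 21*a + 10)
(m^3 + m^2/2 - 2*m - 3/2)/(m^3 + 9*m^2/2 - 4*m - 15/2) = (m + 1)/(m + 5)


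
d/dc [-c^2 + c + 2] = 1 - 2*c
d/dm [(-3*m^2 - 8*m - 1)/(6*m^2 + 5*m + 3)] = (33*m^2 - 6*m - 19)/(36*m^4 + 60*m^3 + 61*m^2 + 30*m + 9)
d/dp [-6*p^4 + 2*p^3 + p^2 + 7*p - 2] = -24*p^3 + 6*p^2 + 2*p + 7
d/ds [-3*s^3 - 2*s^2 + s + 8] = -9*s^2 - 4*s + 1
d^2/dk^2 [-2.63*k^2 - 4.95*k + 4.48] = -5.26000000000000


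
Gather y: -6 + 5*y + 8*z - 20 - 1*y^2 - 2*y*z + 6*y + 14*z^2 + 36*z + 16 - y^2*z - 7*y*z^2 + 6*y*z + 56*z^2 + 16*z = y^2*(-z - 1) + y*(-7*z^2 + 4*z + 11) + 70*z^2 + 60*z - 10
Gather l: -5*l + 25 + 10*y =-5*l + 10*y + 25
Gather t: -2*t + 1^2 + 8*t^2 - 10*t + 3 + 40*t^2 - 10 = 48*t^2 - 12*t - 6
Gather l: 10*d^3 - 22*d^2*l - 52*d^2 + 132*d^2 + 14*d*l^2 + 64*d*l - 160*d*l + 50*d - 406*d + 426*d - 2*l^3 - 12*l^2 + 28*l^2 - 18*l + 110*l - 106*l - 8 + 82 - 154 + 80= 10*d^3 + 80*d^2 + 70*d - 2*l^3 + l^2*(14*d + 16) + l*(-22*d^2 - 96*d - 14)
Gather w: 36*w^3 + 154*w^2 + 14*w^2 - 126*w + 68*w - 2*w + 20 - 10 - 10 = 36*w^3 + 168*w^2 - 60*w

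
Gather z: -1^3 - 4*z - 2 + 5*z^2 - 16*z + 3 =5*z^2 - 20*z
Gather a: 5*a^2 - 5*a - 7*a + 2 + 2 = 5*a^2 - 12*a + 4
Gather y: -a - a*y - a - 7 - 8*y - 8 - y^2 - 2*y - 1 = -2*a - y^2 + y*(-a - 10) - 16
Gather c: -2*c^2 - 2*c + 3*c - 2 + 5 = -2*c^2 + c + 3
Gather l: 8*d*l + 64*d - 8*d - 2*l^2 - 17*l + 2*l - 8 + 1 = 56*d - 2*l^2 + l*(8*d - 15) - 7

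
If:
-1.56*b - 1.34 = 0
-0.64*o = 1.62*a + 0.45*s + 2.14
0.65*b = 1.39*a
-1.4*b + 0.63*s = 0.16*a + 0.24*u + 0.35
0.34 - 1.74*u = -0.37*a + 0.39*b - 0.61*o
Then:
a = -0.40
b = -0.86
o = -1.27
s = -1.51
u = -0.14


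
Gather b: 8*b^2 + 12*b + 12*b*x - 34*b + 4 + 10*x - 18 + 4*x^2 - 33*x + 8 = 8*b^2 + b*(12*x - 22) + 4*x^2 - 23*x - 6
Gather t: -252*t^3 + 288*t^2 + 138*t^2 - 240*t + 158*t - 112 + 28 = -252*t^3 + 426*t^2 - 82*t - 84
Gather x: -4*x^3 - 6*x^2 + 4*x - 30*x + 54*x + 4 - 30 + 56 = -4*x^3 - 6*x^2 + 28*x + 30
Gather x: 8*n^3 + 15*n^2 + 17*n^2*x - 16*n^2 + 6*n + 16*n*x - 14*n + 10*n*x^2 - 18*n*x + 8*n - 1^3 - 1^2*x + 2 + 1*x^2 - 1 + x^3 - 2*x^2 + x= 8*n^3 - n^2 + x^3 + x^2*(10*n - 1) + x*(17*n^2 - 2*n)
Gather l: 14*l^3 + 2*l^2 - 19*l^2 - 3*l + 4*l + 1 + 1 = 14*l^3 - 17*l^2 + l + 2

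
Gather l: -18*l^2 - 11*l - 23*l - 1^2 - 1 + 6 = -18*l^2 - 34*l + 4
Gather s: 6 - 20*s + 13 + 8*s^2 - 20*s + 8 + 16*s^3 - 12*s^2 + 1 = 16*s^3 - 4*s^2 - 40*s + 28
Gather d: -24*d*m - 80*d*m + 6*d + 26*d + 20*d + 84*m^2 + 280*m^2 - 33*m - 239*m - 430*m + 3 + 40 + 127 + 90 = d*(52 - 104*m) + 364*m^2 - 702*m + 260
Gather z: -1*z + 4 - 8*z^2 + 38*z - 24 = -8*z^2 + 37*z - 20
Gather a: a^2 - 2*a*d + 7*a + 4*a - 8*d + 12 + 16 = a^2 + a*(11 - 2*d) - 8*d + 28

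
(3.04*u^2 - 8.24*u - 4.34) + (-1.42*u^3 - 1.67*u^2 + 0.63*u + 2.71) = -1.42*u^3 + 1.37*u^2 - 7.61*u - 1.63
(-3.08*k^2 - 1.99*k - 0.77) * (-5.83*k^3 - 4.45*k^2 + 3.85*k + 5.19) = 17.9564*k^5 + 25.3077*k^4 + 1.4866*k^3 - 20.2202*k^2 - 13.2926*k - 3.9963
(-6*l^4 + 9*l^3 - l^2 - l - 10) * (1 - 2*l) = 12*l^5 - 24*l^4 + 11*l^3 + l^2 + 19*l - 10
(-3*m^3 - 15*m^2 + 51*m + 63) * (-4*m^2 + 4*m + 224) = 12*m^5 + 48*m^4 - 936*m^3 - 3408*m^2 + 11676*m + 14112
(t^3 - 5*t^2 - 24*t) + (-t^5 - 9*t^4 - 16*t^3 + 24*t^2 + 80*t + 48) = -t^5 - 9*t^4 - 15*t^3 + 19*t^2 + 56*t + 48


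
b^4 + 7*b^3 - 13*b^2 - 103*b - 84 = (b - 4)*(b + 1)*(b + 3)*(b + 7)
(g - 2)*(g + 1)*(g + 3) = g^3 + 2*g^2 - 5*g - 6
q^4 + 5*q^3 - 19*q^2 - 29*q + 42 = (q - 3)*(q - 1)*(q + 2)*(q + 7)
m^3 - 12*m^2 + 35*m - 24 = (m - 8)*(m - 3)*(m - 1)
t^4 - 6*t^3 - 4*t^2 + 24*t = t*(t - 6)*(t - 2)*(t + 2)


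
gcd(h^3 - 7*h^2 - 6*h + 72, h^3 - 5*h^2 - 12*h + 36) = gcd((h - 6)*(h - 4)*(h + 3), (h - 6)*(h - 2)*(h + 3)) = h^2 - 3*h - 18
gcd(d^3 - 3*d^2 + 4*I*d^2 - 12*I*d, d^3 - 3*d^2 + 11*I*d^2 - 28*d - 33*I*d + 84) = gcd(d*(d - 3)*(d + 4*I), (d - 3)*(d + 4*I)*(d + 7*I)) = d^2 + d*(-3 + 4*I) - 12*I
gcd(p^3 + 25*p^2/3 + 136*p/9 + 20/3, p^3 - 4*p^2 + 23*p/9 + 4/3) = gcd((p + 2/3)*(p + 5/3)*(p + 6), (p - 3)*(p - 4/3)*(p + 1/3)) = 1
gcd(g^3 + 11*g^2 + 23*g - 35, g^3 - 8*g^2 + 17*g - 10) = g - 1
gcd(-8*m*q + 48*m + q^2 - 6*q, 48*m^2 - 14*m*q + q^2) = -8*m + q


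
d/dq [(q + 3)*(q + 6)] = 2*q + 9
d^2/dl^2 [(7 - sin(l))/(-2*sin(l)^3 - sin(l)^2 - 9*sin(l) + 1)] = (-16*sin(l)^7 + 246*sin(l)^6 + 249*sin(l)^5 - 61*sin(l)^4 + 51*sin(l)^3 - 188*sin(l)^2 - 394*sin(l) - 1130)/(2*sin(l)^3 + sin(l)^2 + 9*sin(l) - 1)^3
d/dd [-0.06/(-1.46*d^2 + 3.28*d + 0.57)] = (0.1968 - 0.1752*d)/(-1.46*d^2 + 3.28*d + 0.57)^2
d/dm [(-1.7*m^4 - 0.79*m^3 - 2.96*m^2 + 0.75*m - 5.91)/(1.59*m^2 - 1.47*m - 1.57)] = (-5.406*m^5 + 6.2409*m^4 + 12.9986*m^3 + 6.8796*m^2 + 28.0882*m - 9.8652)/(2.5281*m^4 - 4.6746*m^3 - 2.8317*m^2 + 4.6158*m + 2.4649)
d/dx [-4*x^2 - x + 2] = -8*x - 1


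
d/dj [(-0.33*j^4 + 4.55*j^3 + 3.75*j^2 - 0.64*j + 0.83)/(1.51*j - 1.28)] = (-1.4949*j^4 + 15.4306*j^3 - 11.8095*j^2 - 9.6*j - 0.4341)/(2.2801*j^2 - 3.8656*j + 1.6384)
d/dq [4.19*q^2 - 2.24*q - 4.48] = 8.38*q - 2.24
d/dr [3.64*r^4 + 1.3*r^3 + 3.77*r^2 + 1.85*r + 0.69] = 14.56*r^3 + 3.9*r^2 + 7.54*r + 1.85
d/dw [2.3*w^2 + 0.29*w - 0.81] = 4.6*w + 0.29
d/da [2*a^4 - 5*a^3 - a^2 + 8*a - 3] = 8*a^3 - 15*a^2 - 2*a + 8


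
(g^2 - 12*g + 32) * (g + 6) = g^3 - 6*g^2 - 40*g + 192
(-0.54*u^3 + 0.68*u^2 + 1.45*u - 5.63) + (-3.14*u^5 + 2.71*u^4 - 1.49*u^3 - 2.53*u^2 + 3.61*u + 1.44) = -3.14*u^5 + 2.71*u^4 - 2.03*u^3 - 1.85*u^2 + 5.06*u - 4.19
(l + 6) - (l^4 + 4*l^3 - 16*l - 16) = -l^4 - 4*l^3 + 17*l + 22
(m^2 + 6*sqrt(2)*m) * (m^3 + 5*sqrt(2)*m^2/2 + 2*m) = m^5 + 17*sqrt(2)*m^4/2 + 32*m^3 + 12*sqrt(2)*m^2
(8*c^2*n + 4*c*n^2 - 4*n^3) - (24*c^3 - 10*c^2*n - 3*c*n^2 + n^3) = -24*c^3 + 18*c^2*n + 7*c*n^2 - 5*n^3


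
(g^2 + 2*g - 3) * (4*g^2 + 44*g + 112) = 4*g^4 + 52*g^3 + 188*g^2 + 92*g - 336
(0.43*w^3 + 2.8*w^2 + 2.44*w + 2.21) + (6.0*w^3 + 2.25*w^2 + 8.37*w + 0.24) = 6.43*w^3 + 5.05*w^2 + 10.81*w + 2.45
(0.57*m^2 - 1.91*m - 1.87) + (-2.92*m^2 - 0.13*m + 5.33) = -2.35*m^2 - 2.04*m + 3.46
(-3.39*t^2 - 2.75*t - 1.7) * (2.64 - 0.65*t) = 2.2035*t^3 - 7.1621*t^2 - 6.155*t - 4.488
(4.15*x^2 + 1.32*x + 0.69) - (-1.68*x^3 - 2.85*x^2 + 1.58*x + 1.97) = 1.68*x^3 + 7.0*x^2 - 0.26*x - 1.28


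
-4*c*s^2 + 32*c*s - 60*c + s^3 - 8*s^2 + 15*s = (-4*c + s)*(s - 5)*(s - 3)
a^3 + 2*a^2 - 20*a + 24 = (a - 2)^2*(a + 6)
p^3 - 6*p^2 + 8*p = p*(p - 4)*(p - 2)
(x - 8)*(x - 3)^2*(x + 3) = x^4 - 11*x^3 + 15*x^2 + 99*x - 216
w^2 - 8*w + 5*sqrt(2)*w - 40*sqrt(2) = (w - 8)*(w + 5*sqrt(2))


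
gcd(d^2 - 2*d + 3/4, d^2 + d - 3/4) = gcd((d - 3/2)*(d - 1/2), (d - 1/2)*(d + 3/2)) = d - 1/2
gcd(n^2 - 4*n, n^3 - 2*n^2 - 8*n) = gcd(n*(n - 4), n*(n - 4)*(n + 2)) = n^2 - 4*n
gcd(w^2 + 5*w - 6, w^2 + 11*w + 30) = w + 6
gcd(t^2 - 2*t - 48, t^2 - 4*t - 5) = 1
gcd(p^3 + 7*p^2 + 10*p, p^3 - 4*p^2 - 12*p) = p^2 + 2*p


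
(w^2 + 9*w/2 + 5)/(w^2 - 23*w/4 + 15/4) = 2*(2*w^2 + 9*w + 10)/(4*w^2 - 23*w + 15)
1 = 1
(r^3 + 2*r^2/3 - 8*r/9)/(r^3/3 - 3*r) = (9*r^2 + 6*r - 8)/(3*(r^2 - 9))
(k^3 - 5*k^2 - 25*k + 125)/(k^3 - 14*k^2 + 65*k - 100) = (k + 5)/(k - 4)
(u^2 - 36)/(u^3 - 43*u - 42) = (u - 6)/(u^2 - 6*u - 7)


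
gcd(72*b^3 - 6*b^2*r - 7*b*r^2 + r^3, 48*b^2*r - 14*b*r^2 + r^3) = -6*b + r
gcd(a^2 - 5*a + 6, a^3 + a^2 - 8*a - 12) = a - 3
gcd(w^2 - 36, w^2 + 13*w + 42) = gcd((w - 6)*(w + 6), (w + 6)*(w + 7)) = w + 6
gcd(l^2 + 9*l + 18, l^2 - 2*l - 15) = l + 3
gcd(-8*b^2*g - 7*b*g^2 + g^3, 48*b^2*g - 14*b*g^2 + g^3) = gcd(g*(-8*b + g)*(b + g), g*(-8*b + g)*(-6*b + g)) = 8*b*g - g^2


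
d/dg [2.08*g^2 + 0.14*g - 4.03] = 4.16*g + 0.14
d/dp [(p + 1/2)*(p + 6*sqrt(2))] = 2*p + 1/2 + 6*sqrt(2)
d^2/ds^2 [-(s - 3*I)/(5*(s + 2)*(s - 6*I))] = (-2*s^3 + 18*I*s^2 + s*(108 - 36*I) - 72 - 240*I)/(5*s^6 + s^5*(30 - 90*I) + s^4*(-480 - 540*I) - 3200*s^3 + s^2*(-6480 + 5760*I) + s*(-4320 + 12960*I) + 8640*I)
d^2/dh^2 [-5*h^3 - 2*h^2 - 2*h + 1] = -30*h - 4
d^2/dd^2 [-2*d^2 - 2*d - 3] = -4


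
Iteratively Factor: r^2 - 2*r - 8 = (r - 4)*(r + 2)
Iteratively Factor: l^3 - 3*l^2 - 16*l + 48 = (l - 4)*(l^2 + l - 12) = (l - 4)*(l + 4)*(l - 3)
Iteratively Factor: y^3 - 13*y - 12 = (y + 3)*(y^2 - 3*y - 4) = (y - 4)*(y + 3)*(y + 1)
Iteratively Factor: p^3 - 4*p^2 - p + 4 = (p + 1)*(p^2 - 5*p + 4) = (p - 4)*(p + 1)*(p - 1)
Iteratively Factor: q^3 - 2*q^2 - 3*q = (q)*(q^2 - 2*q - 3) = q*(q - 3)*(q + 1)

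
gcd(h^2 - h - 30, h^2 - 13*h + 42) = h - 6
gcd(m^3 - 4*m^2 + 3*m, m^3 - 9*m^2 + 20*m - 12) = m - 1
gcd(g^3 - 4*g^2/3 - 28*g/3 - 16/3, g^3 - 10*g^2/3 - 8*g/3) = g^2 - 10*g/3 - 8/3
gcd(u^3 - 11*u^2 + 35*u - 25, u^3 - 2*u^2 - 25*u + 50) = u - 5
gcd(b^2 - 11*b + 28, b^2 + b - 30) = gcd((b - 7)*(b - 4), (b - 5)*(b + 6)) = 1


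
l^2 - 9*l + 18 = (l - 6)*(l - 3)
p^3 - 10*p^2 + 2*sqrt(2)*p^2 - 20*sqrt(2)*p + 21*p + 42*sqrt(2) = (p - 7)*(p - 3)*(p + 2*sqrt(2))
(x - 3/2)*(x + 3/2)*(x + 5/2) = x^3 + 5*x^2/2 - 9*x/4 - 45/8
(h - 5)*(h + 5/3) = h^2 - 10*h/3 - 25/3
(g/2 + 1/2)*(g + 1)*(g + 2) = g^3/2 + 2*g^2 + 5*g/2 + 1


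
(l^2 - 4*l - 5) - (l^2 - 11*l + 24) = 7*l - 29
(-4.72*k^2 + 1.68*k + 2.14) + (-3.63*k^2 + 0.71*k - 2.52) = -8.35*k^2 + 2.39*k - 0.38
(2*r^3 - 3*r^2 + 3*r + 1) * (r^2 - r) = 2*r^5 - 5*r^4 + 6*r^3 - 2*r^2 - r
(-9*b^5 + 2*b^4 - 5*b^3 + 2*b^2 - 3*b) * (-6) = 54*b^5 - 12*b^4 + 30*b^3 - 12*b^2 + 18*b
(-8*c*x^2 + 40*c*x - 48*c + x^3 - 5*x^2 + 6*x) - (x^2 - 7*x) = -8*c*x^2 + 40*c*x - 48*c + x^3 - 6*x^2 + 13*x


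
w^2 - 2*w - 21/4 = (w - 7/2)*(w + 3/2)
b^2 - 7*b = b*(b - 7)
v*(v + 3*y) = v^2 + 3*v*y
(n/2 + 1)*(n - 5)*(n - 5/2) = n^3/2 - 11*n^2/4 - 5*n/4 + 25/2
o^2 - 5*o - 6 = (o - 6)*(o + 1)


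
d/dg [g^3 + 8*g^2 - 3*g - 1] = 3*g^2 + 16*g - 3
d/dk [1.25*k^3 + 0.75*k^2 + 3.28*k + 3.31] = 3.75*k^2 + 1.5*k + 3.28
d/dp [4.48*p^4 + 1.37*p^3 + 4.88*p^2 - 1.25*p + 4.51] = 17.92*p^3 + 4.11*p^2 + 9.76*p - 1.25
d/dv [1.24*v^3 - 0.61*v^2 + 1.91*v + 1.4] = 3.72*v^2 - 1.22*v + 1.91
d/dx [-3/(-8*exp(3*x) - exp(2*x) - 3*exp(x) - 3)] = (-72*exp(2*x) - 6*exp(x) - 9)*exp(x)/(8*exp(3*x) + exp(2*x) + 3*exp(x) + 3)^2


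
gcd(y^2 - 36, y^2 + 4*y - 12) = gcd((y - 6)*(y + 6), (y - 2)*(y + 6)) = y + 6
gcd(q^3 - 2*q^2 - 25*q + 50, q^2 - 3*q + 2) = q - 2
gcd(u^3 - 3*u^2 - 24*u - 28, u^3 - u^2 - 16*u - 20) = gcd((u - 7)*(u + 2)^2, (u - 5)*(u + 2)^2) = u^2 + 4*u + 4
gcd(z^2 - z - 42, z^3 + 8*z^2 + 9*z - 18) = z + 6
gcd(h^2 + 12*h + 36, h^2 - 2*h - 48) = h + 6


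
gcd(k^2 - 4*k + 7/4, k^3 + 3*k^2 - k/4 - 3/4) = k - 1/2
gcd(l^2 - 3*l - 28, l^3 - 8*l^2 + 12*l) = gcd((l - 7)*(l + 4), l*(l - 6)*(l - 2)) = 1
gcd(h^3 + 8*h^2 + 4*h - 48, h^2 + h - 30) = h + 6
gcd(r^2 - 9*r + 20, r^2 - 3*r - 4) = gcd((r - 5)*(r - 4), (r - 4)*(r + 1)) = r - 4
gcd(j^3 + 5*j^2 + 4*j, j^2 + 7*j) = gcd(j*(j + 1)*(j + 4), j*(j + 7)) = j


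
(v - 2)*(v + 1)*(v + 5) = v^3 + 4*v^2 - 7*v - 10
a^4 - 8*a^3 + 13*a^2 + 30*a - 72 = (a - 4)*(a - 3)^2*(a + 2)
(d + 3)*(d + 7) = d^2 + 10*d + 21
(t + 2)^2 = t^2 + 4*t + 4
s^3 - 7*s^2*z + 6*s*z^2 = s*(s - 6*z)*(s - z)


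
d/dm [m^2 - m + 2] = 2*m - 1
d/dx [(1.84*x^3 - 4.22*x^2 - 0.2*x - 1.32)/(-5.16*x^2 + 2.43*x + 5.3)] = (-9.4944*x^4 + 8.9424*x^3 + 17.9694*x^2 - 58.3544*x + 2.1476)/(26.6256*x^4 - 25.0776*x^3 - 48.7911*x^2 + 25.758*x + 28.09)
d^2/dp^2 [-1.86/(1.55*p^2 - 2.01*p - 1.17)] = (-8.9373*p^2 + 11.58966*p + 1.86*(3.1*p - 2.01)*(6.2*p - 4.02) + 6.74622)/(-1.55*p^2 + 2.01*p + 1.17)^3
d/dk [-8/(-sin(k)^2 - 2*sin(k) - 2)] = -16*(sin(k) + 1)*cos(k)/(sin(k)^2 + 2*sin(k) + 2)^2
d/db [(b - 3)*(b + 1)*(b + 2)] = 3*b^2 - 7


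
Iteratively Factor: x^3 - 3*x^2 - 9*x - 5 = (x + 1)*(x^2 - 4*x - 5) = (x - 5)*(x + 1)*(x + 1)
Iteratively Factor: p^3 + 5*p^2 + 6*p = (p + 3)*(p^2 + 2*p) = (p + 2)*(p + 3)*(p)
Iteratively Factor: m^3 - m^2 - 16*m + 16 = (m - 4)*(m^2 + 3*m - 4) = (m - 4)*(m - 1)*(m + 4)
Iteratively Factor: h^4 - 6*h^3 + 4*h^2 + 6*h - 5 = (h + 1)*(h^3 - 7*h^2 + 11*h - 5) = (h - 5)*(h + 1)*(h^2 - 2*h + 1) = (h - 5)*(h - 1)*(h + 1)*(h - 1)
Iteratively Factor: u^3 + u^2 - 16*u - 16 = (u + 4)*(u^2 - 3*u - 4) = (u + 1)*(u + 4)*(u - 4)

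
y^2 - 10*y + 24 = (y - 6)*(y - 4)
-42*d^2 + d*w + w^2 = (-6*d + w)*(7*d + w)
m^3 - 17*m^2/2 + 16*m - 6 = (m - 6)*(m - 2)*(m - 1/2)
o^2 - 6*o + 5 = (o - 5)*(o - 1)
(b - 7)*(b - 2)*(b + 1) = b^3 - 8*b^2 + 5*b + 14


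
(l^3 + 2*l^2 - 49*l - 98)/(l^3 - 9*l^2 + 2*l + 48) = (l^2 - 49)/(l^2 - 11*l + 24)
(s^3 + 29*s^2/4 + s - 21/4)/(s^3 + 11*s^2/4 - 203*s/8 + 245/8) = 2*(4*s^2 + s - 3)/(8*s^2 - 34*s + 35)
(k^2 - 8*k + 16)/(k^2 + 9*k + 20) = (k^2 - 8*k + 16)/(k^2 + 9*k + 20)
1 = 1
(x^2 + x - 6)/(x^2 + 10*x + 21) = (x - 2)/(x + 7)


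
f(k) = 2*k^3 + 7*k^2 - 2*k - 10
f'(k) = 6*k^2 + 14*k - 2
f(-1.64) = 3.29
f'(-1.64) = -8.82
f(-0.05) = -9.88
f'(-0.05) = -2.68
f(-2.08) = 6.45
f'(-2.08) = -5.16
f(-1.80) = 4.62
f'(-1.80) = -7.76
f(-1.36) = 0.64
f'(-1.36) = -9.94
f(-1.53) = 2.28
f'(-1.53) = -9.37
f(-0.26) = -9.04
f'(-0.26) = -5.23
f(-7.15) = -368.89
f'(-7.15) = 204.64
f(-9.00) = -883.00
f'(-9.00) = 358.00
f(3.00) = 101.00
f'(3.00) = 94.00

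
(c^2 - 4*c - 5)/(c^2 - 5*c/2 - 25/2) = 2*(c + 1)/(2*c + 5)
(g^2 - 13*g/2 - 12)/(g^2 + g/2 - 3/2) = (g - 8)/(g - 1)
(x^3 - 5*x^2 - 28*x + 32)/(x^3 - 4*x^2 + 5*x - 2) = (x^2 - 4*x - 32)/(x^2 - 3*x + 2)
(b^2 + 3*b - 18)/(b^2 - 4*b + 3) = (b + 6)/(b - 1)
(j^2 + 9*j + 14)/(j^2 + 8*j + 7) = (j + 2)/(j + 1)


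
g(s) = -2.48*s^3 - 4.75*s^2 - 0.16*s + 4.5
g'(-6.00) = -211.00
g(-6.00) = 370.14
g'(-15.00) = -1531.66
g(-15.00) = 7308.15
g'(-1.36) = -1.00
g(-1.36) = 2.17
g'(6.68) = -395.61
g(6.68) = -947.76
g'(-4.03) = -82.71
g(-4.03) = 90.32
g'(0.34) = -4.25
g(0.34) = 3.80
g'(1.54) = -32.43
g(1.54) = -16.07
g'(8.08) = -562.65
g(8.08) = -1615.14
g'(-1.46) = -2.15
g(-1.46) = 2.33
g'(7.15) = -448.44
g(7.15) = -1145.98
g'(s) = -7.44*s^2 - 9.5*s - 0.16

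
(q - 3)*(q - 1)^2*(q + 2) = q^4 - 3*q^3 - 3*q^2 + 11*q - 6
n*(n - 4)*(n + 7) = n^3 + 3*n^2 - 28*n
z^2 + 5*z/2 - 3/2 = (z - 1/2)*(z + 3)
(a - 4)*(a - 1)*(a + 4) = a^3 - a^2 - 16*a + 16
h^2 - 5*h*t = h*(h - 5*t)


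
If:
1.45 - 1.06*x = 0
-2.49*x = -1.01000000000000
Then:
No Solution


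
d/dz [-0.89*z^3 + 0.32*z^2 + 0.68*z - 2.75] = -2.67*z^2 + 0.64*z + 0.68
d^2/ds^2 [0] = 0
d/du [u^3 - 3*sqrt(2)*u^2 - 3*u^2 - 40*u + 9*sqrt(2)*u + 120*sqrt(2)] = 3*u^2 - 6*sqrt(2)*u - 6*u - 40 + 9*sqrt(2)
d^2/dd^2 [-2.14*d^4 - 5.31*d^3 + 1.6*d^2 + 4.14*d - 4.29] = -25.68*d^2 - 31.86*d + 3.2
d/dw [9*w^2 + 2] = 18*w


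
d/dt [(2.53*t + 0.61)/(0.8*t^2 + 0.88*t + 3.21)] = (-2.024*t^2 - 0.976*t + 7.5845)/(0.64*t^4 + 1.408*t^3 + 5.9104*t^2 + 5.6496*t + 10.3041)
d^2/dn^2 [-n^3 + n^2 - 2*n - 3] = 2 - 6*n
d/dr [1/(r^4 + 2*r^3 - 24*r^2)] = 2*(-2*r^2 - 3*r + 24)/(r^3*(r^2 + 2*r - 24)^2)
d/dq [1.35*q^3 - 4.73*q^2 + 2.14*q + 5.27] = 4.05*q^2 - 9.46*q + 2.14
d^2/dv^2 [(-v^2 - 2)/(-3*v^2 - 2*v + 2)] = 12*(-v^3 + 12*v^2 + 6*v + 4)/(27*v^6 + 54*v^5 - 18*v^4 - 64*v^3 + 12*v^2 + 24*v - 8)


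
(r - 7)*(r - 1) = r^2 - 8*r + 7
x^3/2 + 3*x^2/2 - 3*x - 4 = (x/2 + 1/2)*(x - 2)*(x + 4)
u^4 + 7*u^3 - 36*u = u*(u - 2)*(u + 3)*(u + 6)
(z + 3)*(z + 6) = z^2 + 9*z + 18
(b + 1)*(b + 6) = b^2 + 7*b + 6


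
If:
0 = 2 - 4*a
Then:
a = 1/2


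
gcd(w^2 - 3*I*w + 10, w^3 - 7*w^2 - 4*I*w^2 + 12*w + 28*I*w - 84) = w + 2*I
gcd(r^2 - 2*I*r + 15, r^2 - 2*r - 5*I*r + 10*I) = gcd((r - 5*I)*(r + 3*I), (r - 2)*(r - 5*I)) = r - 5*I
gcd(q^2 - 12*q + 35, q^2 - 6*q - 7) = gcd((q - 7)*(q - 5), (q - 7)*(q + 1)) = q - 7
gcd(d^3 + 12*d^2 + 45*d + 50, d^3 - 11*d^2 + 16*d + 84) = d + 2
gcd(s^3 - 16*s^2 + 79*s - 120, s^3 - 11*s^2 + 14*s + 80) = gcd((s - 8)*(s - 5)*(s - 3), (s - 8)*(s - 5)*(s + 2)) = s^2 - 13*s + 40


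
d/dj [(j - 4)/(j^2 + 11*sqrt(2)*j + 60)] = (j^2 + 11*sqrt(2)*j - (j - 4)*(2*j + 11*sqrt(2)) + 60)/(j^2 + 11*sqrt(2)*j + 60)^2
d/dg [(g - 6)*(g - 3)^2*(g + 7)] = 4*g^3 - 15*g^2 - 78*g + 261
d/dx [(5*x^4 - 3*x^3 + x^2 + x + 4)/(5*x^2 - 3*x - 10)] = 2*(25*x^5 - 30*x^4 - 91*x^3 + 41*x^2 - 30*x + 1)/(25*x^4 - 30*x^3 - 91*x^2 + 60*x + 100)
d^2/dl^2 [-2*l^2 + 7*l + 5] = -4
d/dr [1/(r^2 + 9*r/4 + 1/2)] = 4*(-8*r - 9)/(4*r^2 + 9*r + 2)^2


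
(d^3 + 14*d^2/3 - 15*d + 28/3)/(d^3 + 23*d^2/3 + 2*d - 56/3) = (d - 1)/(d + 2)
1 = 1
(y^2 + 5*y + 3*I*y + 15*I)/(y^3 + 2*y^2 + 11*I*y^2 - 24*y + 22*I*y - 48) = (y + 5)/(y^2 + y*(2 + 8*I) + 16*I)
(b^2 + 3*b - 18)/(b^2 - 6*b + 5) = (b^2 + 3*b - 18)/(b^2 - 6*b + 5)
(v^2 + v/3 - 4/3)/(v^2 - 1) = (v + 4/3)/(v + 1)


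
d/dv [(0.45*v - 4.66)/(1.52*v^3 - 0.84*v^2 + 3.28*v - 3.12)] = (-1.368*v^3 + 21.6276*v^2 - 7.8288*v + 13.8808)/(2.3104*v^6 - 2.5536*v^5 + 10.6768*v^4 - 14.9952*v^3 + 16.0*v^2 - 20.4672*v + 9.7344)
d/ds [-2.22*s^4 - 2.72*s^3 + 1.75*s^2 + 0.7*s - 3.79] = -8.88*s^3 - 8.16*s^2 + 3.5*s + 0.7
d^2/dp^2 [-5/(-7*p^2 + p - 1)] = 10*(-49*p^2 + 7*p + (14*p - 1)^2 - 7)/(7*p^2 - p + 1)^3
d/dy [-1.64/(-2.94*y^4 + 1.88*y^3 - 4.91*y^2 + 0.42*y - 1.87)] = (-19.2864*y^3 + 9.2496*y^2 - 16.1048*y + 0.6888)/(2.94*y^4 - 1.88*y^3 + 4.91*y^2 - 0.42*y + 1.87)^2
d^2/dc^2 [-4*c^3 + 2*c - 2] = -24*c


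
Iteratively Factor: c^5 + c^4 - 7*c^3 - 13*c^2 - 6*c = (c + 1)*(c^4 - 7*c^2 - 6*c) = (c - 3)*(c + 1)*(c^3 + 3*c^2 + 2*c) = (c - 3)*(c + 1)^2*(c^2 + 2*c) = (c - 3)*(c + 1)^2*(c + 2)*(c)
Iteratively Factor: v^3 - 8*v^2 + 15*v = (v - 5)*(v^2 - 3*v) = v*(v - 5)*(v - 3)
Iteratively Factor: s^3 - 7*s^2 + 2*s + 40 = (s - 5)*(s^2 - 2*s - 8) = (s - 5)*(s - 4)*(s + 2)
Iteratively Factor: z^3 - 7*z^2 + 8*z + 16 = (z + 1)*(z^2 - 8*z + 16) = (z - 4)*(z + 1)*(z - 4)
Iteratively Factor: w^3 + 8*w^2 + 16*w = (w + 4)*(w^2 + 4*w) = (w + 4)^2*(w)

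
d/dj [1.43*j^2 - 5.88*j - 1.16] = 2.86*j - 5.88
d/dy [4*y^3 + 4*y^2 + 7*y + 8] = 12*y^2 + 8*y + 7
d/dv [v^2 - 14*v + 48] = 2*v - 14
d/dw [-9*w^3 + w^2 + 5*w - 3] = -27*w^2 + 2*w + 5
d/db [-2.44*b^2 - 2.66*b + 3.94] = -4.88*b - 2.66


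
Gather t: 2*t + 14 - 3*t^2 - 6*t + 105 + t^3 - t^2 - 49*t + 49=t^3 - 4*t^2 - 53*t + 168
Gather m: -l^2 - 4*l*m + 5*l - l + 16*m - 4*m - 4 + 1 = -l^2 + 4*l + m*(12 - 4*l) - 3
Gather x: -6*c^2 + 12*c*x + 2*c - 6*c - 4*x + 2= -6*c^2 - 4*c + x*(12*c - 4) + 2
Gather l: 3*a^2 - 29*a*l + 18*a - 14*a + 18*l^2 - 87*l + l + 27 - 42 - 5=3*a^2 + 4*a + 18*l^2 + l*(-29*a - 86) - 20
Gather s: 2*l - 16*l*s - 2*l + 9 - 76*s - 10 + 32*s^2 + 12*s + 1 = 32*s^2 + s*(-16*l - 64)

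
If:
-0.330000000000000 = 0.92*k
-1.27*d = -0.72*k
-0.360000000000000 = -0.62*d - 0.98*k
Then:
No Solution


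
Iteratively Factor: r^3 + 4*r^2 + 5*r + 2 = (r + 1)*(r^2 + 3*r + 2) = (r + 1)^2*(r + 2)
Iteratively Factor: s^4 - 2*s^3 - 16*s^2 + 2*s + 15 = (s + 1)*(s^3 - 3*s^2 - 13*s + 15) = (s + 1)*(s + 3)*(s^2 - 6*s + 5) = (s - 5)*(s + 1)*(s + 3)*(s - 1)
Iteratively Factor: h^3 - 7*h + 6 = (h - 2)*(h^2 + 2*h - 3) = (h - 2)*(h - 1)*(h + 3)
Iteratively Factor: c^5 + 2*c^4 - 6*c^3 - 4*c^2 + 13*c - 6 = (c + 2)*(c^4 - 6*c^2 + 8*c - 3) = (c - 1)*(c + 2)*(c^3 + c^2 - 5*c + 3) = (c - 1)*(c + 2)*(c + 3)*(c^2 - 2*c + 1) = (c - 1)^2*(c + 2)*(c + 3)*(c - 1)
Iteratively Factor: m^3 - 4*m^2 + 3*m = (m - 1)*(m^2 - 3*m) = m*(m - 1)*(m - 3)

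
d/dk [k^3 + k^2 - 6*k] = 3*k^2 + 2*k - 6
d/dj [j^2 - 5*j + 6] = 2*j - 5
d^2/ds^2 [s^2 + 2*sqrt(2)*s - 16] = 2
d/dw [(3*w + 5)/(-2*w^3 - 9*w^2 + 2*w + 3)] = (12*w^3 + 57*w^2 + 90*w - 1)/(4*w^6 + 36*w^5 + 73*w^4 - 48*w^3 - 50*w^2 + 12*w + 9)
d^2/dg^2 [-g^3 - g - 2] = -6*g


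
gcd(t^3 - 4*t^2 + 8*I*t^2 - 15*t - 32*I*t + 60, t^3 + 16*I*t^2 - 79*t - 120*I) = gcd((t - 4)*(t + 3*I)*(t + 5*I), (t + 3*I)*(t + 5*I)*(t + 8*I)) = t^2 + 8*I*t - 15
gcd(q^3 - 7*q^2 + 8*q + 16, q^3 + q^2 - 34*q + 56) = q - 4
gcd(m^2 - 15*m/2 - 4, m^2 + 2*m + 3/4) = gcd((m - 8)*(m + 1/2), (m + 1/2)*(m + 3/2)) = m + 1/2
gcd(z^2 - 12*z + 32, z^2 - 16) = z - 4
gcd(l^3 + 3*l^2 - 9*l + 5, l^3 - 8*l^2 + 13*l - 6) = l^2 - 2*l + 1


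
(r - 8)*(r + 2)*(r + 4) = r^3 - 2*r^2 - 40*r - 64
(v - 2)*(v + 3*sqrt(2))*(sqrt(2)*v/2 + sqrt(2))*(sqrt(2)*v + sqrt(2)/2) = v^4 + v^3/2 + 3*sqrt(2)*v^3 - 4*v^2 + 3*sqrt(2)*v^2/2 - 12*sqrt(2)*v - 2*v - 6*sqrt(2)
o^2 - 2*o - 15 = (o - 5)*(o + 3)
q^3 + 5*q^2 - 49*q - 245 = (q - 7)*(q + 5)*(q + 7)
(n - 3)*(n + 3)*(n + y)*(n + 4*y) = n^4 + 5*n^3*y + 4*n^2*y^2 - 9*n^2 - 45*n*y - 36*y^2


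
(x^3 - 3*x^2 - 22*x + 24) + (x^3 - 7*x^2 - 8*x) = 2*x^3 - 10*x^2 - 30*x + 24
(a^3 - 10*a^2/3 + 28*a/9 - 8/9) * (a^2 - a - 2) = a^5 - 13*a^4/3 + 40*a^3/9 + 8*a^2/3 - 16*a/3 + 16/9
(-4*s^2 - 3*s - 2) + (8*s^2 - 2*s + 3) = 4*s^2 - 5*s + 1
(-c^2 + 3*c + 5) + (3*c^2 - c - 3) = 2*c^2 + 2*c + 2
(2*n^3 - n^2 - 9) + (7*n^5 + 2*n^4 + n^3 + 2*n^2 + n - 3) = 7*n^5 + 2*n^4 + 3*n^3 + n^2 + n - 12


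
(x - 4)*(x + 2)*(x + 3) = x^3 + x^2 - 14*x - 24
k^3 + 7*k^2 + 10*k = k*(k + 2)*(k + 5)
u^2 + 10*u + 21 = (u + 3)*(u + 7)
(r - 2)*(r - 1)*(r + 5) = r^3 + 2*r^2 - 13*r + 10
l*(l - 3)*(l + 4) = l^3 + l^2 - 12*l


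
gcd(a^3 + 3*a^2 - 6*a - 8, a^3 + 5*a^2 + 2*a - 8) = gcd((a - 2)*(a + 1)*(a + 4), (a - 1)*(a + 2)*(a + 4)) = a + 4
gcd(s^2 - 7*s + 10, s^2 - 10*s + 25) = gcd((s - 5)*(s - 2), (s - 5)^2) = s - 5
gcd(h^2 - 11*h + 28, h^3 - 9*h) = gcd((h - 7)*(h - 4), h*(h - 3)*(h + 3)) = 1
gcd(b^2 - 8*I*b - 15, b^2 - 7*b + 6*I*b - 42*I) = 1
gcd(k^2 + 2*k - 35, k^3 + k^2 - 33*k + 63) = k + 7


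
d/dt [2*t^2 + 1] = 4*t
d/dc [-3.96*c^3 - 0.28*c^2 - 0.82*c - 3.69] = -11.88*c^2 - 0.56*c - 0.82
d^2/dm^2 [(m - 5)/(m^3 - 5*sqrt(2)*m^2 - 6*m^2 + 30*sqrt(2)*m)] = 2*(m*(m^2 - 5*sqrt(2)*m - 6*m + 30*sqrt(2))*(-3*m^2 + 12*m + 10*sqrt(2)*m + (m - 5)*(-3*m + 6 + 5*sqrt(2)) - 30*sqrt(2)) + (m - 5)*(3*m^2 - 10*sqrt(2)*m - 12*m + 30*sqrt(2))^2)/(m^3*(m^2 - 5*sqrt(2)*m - 6*m + 30*sqrt(2))^3)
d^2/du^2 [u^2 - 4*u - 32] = 2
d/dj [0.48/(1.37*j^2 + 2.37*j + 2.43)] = (-1.3152*j - 1.1376)/(1.37*j^2 + 2.37*j + 2.43)^2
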